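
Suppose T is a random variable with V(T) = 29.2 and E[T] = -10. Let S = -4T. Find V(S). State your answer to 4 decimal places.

467.2000

V(-4T) = (-4)²·V(T) = 16·29.2 = 467.2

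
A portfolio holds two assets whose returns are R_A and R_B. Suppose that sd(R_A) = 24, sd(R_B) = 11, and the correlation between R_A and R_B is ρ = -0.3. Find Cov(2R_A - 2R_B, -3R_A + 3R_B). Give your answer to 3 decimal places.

var(R_A) = (24)² = 576;  var(R_B) = (11)² = 121
Cov(R_A,R_B) = ρ·sd(R_A)·sd(R_B) = -0.3·24·11 = -79.2
Cov(2R_A - 2R_B, -3R_A + 3R_B) = (2)(-3)var(R_A) + (-2)(3)var(R_B) + [(2)(3) + (-2)(-3)]Cov(R_A,R_B)
= -6·576 + -6·121 + 12·-79.2 = -5132.4

-5132.400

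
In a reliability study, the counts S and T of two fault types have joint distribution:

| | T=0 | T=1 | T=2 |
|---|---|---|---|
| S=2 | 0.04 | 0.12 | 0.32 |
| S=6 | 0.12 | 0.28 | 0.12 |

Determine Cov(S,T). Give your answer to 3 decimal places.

-0.582

E[S] = 4.08,  E[T] = 1.28
E[ST] = 4.64
Cov(S,T) = E[ST] − E[S]E[T] = 4.64 − (4.08)(1.28) = -0.5824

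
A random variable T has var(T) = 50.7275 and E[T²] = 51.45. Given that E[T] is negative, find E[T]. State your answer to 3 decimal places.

(E[T])² = E[T²] − var(T) = 51.45 − 50.7275 = 0.7225
E[T] = −√0.7225 = -0.85

-0.850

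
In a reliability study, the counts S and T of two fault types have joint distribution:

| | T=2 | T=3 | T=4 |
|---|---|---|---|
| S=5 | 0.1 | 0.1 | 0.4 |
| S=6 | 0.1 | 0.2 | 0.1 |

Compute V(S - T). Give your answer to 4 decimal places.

1.0900

E[S] = 5.4,  E[T] = 3.3,  E[ST] = 17.7
V(S) = 29.4 − (5.4)² = 0.24;  V(T) = 11.5 − (3.3)² = 0.61
Cov(S,T) = 17.7 − (5.4)(3.3) = -0.12
V(S - T) = (1)²·0.24 + (-1)²·0.61 + 2·(1)·(-1)·-0.12 = 1.09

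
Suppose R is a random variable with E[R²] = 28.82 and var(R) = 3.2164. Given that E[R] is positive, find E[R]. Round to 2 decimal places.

5.06

(E[R])² = E[R²] − var(R) = 28.82 − 3.2164 = 25.6036
E[R] = √25.6036 = 5.06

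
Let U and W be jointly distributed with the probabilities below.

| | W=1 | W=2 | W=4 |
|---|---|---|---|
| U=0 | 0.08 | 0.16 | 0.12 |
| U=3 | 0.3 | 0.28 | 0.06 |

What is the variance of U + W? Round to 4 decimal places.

E[U] = 1.92,  E[W] = 1.98,  E[UW] = 3.3
Var(U) = 5.76 − (1.92)² = 2.0736;  Var(W) = 5.02 − (1.98)² = 1.0996
cov(U,W) = 3.3 − (1.92)(1.98) = -0.5016
Var(U + W) = (1)²·2.0736 + (1)²·1.0996 + 2·(1)·(1)·-0.5016 = 2.17

2.1700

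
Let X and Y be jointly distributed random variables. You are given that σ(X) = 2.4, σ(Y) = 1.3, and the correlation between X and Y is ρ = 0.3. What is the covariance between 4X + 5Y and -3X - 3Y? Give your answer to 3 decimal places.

V(X) = (2.4)² = 5.76;  V(Y) = (1.3)² = 1.69
Cov(X,Y) = ρ·σ(X)·σ(Y) = 0.3·2.4·1.3 = 0.936
Cov(4X + 5Y, -3X - 3Y) = (4)(-3)V(X) + (5)(-3)V(Y) + [(4)(-3) + (5)(-3)]Cov(X,Y)
= -12·5.76 + -15·1.69 + -27·0.936 = -119.742

-119.742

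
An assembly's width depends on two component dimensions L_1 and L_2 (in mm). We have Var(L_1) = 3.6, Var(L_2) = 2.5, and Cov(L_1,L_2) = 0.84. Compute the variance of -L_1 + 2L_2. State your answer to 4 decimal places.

10.2400

Var(-L_1 + 2L_2) = (-1)²·Var(L_1) + (2)²·Var(L_2) + 2·(-1)·(2)·Cov(L_1,L_2)
= 1·3.6 + 4·2.5 + -4·0.84 = 10.24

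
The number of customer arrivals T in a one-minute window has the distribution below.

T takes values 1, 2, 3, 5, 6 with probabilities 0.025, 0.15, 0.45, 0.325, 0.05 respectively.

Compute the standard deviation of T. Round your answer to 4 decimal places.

E[T] = (1)(0.025) + (2)(0.15) + (3)(0.45) + (5)(0.325) + (6)(0.05) = 3.6
E[T²] = (1)²(0.025) + (2)²(0.15) + (3)²(0.45) + (5)²(0.325) + (6)²(0.05) = 14.6
Var(T) = E[T²] − (E[T])² = 14.6 − (3.6)² = 1.64
sd(T) = √1.64 ≈ 1.2806

1.2806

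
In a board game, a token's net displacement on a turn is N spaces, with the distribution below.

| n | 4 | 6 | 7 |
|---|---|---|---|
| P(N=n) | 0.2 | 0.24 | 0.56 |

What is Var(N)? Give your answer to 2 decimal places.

1.33

E[N] = (4)(0.2) + (6)(0.24) + (7)(0.56) = 6.16
E[N²] = (4)²(0.2) + (6)²(0.24) + (7)²(0.56) = 39.28
Var(N) = E[N²] − (E[N])² = 39.28 − (6.16)² = 1.3344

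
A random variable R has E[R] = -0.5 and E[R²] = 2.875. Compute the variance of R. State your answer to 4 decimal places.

2.6250

Var(R) = 2.875 − (-0.5)² = 2.625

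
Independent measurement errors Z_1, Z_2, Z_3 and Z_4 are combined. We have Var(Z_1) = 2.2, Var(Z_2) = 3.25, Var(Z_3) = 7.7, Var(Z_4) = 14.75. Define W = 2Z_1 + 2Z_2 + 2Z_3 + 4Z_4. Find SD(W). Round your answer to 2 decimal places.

16.99

By independence, Var(W) = (2)²Var(Z_1) + (2)²Var(Z_2) + (2)²Var(Z_3) + (4)²Var(Z_4)
= (2)²·2.2 + (2)²·3.25 + (2)²·7.7 + (4)²·14.75 = 288.6
SD(W) = √288.6 ≈ 16.99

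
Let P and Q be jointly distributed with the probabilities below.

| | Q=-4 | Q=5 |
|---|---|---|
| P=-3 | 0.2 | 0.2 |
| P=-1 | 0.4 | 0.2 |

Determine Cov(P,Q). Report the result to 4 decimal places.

-0.7200

E[P] = -1.8,  E[Q] = -0.4
E[PQ] = 0
Cov(P,Q) = E[PQ] − E[P]E[Q] = 0 − (-1.8)(-0.4) = -0.72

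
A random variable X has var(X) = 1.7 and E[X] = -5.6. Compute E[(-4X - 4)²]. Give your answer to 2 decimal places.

365.76

E[-4X - 4] = -4·-5.6 − 4 = 18.4
var(-4X - 4) = (-4)²·1.7 = 27.2
E[(-4X - 4)²] = var((-4X - 4)) + (E[(-4X - 4)])² = 27.2 + (18.4)² = 365.76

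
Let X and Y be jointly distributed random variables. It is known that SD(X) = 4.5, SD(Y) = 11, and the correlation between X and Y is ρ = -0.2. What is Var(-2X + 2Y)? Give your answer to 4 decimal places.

644.2000

Var(X) = (4.5)² = 20.25;  Var(Y) = (11)² = 121
Cov(X,Y) = ρ·SD(X)·SD(Y) = -0.2·4.5·11 = -9.9
Var(-2X + 2Y) = (-2)²·Var(X) + (2)²·Var(Y) + 2·(-2)·(2)·Cov(X,Y)
= 4·20.25 + 4·121 + -8·-9.9 = 644.2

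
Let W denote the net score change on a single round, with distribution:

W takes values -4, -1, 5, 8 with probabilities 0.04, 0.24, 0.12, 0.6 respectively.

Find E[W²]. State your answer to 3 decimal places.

E[W²] = (-4)²(0.04) + (-1)²(0.24) + (5)²(0.12) + (8)²(0.6) = 42.28

42.280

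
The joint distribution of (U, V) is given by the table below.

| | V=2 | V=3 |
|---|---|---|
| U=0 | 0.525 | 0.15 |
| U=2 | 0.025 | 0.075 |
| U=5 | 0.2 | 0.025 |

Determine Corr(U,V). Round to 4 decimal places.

-0.0629

E[U] = 1.325,  E[V] = 2.25
E[UV] = 2.925
cov(U,V) = E[UV] − E[U]E[V] = 2.925 − (1.325)(2.25) = -0.05625
var(U) = 4.269375,  var(V) = 0.1875
ρ = -0.05625 / √(4.269375·0.1875) ≈ -0.0629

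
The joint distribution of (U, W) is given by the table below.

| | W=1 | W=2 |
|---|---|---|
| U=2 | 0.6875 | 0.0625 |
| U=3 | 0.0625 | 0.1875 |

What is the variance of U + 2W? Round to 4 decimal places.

1.4375

E[U] = 2.25,  E[W] = 1.25,  E[UW] = 2.9375
Var(U) = 5.25 − (2.25)² = 0.1875;  Var(W) = 1.75 − (1.25)² = 0.1875
Cov(U,W) = 2.9375 − (2.25)(1.25) = 0.125
Var(U + 2W) = (1)²·0.1875 + (2)²·0.1875 + 2·(1)·(2)·0.125 = 1.4375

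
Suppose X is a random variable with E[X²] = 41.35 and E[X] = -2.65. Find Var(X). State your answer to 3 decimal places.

Var(X) = 41.35 − (-2.65)² = 34.3275

34.328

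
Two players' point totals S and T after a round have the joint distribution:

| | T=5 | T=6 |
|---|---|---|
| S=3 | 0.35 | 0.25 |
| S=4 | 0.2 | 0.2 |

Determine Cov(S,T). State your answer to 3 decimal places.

E[S] = 3.4,  E[T] = 5.45
E[ST] = 18.55
Cov(S,T) = E[ST] − E[S]E[T] = 18.55 − (3.4)(5.45) = 0.02

0.020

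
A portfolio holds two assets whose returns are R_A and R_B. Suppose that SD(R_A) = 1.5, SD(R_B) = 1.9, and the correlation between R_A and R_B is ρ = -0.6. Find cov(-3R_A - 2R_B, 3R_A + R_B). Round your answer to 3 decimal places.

-12.080

Var(R_A) = (1.5)² = 2.25;  Var(R_B) = (1.9)² = 3.61
cov(R_A,R_B) = ρ·SD(R_A)·SD(R_B) = -0.6·1.5·1.9 = -1.71
cov(-3R_A - 2R_B, 3R_A + R_B) = (-3)(3)Var(R_A) + (-2)(1)Var(R_B) + [(-3)(1) + (-2)(3)]cov(R_A,R_B)
= -9·2.25 + -2·3.61 + -9·-1.71 = -12.08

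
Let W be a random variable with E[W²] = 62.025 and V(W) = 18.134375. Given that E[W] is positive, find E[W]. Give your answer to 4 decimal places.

6.6250

(E[W])² = E[W²] − V(W) = 62.025 − 18.134375 = 43.890625
E[W] = √43.890625 = 6.625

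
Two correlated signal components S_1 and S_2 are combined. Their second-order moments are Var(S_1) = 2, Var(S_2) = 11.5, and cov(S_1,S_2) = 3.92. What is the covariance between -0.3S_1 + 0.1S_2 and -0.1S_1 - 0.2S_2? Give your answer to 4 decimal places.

0.0260

cov(-0.3S_1 + 0.1S_2, -0.1S_1 - 0.2S_2) = (-0.3)(-0.1)Var(S_1) + (0.1)(-0.2)Var(S_2) + [(-0.3)(-0.2) + (0.1)(-0.1)]cov(S_1,S_2)
= 0.03·2 + -0.02·11.5 + 0.05·3.92 = 0.026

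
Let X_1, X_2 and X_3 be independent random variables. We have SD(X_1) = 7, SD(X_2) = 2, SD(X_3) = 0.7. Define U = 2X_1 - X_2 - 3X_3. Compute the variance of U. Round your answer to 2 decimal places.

var(X_1) = 49, var(X_2) = 4, var(X_3) = 0.49
By independence, var(U) = (2)²var(X_1) + (-1)²var(X_2) + (-3)²var(X_3)
= (2)²·49 + (-1)²·4 + (-3)²·0.49 = 204.41

204.41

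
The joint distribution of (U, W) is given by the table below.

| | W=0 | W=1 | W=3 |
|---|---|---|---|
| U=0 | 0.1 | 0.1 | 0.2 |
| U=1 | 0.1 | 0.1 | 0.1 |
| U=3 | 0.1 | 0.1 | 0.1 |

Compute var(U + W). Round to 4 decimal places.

E[U] = 1.2,  E[W] = 1.5,  E[UW] = 1.6
var(U) = 3 − (1.2)² = 1.56;  var(W) = 3.9 − (1.5)² = 1.65
cov(U,W) = 1.6 − (1.2)(1.5) = -0.2
var(U + W) = (1)²·1.56 + (1)²·1.65 + 2·(1)·(1)·-0.2 = 2.81

2.8100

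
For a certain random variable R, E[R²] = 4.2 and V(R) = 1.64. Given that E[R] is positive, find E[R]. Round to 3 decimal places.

1.600

(E[R])² = E[R²] − V(R) = 4.2 − 1.64 = 2.56
E[R] = √2.56 = 1.6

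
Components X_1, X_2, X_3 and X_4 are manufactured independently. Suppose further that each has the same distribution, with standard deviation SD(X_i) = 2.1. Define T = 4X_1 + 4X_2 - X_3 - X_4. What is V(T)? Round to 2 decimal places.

V(X_i) = (2.1)² = 4.41
By independence, V(T) = (4)²V(X_1) + (4)²V(X_2) + (-1)²V(X_3) + (-1)²V(X_4)
= (4)²·4.41 + (4)²·4.41 + (-1)²·4.41 + (-1)²·4.41 = 149.94

149.94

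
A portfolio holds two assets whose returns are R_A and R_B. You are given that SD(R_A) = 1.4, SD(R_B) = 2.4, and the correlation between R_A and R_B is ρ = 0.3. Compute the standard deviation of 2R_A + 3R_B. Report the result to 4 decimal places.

8.4721

var(R_A) = (1.4)² = 1.96;  var(R_B) = (2.4)² = 5.76
cov(R_A,R_B) = ρ·SD(R_A)·SD(R_B) = 0.3·1.4·2.4 = 1.008
var(2R_A + 3R_B) = (2)²·var(R_A) + (3)²·var(R_B) + 2·(2)·(3)·cov(R_A,R_B)
= 4·1.96 + 9·5.76 + 12·1.008 = 71.776
SD(2R_A + 3R_B) = √71.776 ≈ 8.4721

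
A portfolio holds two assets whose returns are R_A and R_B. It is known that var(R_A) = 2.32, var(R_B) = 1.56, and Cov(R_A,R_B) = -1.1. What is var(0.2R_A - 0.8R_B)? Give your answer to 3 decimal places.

var(0.2R_A - 0.8R_B) = (0.2)²·var(R_A) + (-0.8)²·var(R_B) + 2·(0.2)·(-0.8)·Cov(R_A,R_B)
= 0.04·2.32 + 0.64·1.56 + -0.32·-1.1 = 1.4432

1.443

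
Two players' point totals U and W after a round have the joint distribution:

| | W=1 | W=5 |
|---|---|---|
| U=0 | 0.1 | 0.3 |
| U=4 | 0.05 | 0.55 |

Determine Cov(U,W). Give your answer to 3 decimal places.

0.640

E[U] = 2.4,  E[W] = 4.4
E[UW] = 11.2
Cov(U,W) = E[UW] − E[U]E[W] = 11.2 − (2.4)(4.4) = 0.64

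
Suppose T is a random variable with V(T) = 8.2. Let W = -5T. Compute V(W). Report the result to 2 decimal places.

205.00

V(-5T) = (-5)²·V(T) = 25·8.2 = 205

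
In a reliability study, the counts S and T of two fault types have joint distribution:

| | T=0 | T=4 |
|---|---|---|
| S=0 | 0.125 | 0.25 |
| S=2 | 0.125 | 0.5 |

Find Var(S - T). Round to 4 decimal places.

E[S] = 1.25,  E[T] = 3,  E[ST] = 4
Var(S) = 2.5 − (1.25)² = 0.9375;  Var(T) = 12 − (3)² = 3
Cov(S,T) = 4 − (1.25)(3) = 0.25
Var(S - T) = (1)²·0.9375 + (-1)²·3 + 2·(1)·(-1)·0.25 = 3.4375

3.4375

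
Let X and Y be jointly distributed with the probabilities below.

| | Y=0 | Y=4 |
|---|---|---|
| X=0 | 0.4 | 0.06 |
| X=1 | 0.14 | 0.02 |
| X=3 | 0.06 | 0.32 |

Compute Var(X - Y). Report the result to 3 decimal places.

E[X] = 1.3,  E[Y] = 1.6,  E[XY] = 3.92
Var(X) = 3.58 − (1.3)² = 1.89;  Var(Y) = 6.4 − (1.6)² = 3.84
cov(X,Y) = 3.92 − (1.3)(1.6) = 1.84
Var(X - Y) = (1)²·1.89 + (-1)²·3.84 + 2·(1)·(-1)·1.84 = 2.05

2.050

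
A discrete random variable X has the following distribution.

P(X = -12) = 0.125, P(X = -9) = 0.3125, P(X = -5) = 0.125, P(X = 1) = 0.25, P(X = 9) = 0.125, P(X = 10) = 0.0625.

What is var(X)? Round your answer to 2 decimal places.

54.43

E[X] = (-12)(0.125) + (-9)(0.3125) + (-5)(0.125) + (1)(0.25) + (9)(0.125) + (10)(0.0625) = -2.9375
E[X²] = (-12)²(0.125) + (-9)²(0.3125) + (-5)²(0.125) + (1)²(0.25) + (9)²(0.125) + (10)²(0.0625) = 63.0625
var(X) = E[X²] − (E[X])² = 63.0625 − (-2.9375)² = 54.43359375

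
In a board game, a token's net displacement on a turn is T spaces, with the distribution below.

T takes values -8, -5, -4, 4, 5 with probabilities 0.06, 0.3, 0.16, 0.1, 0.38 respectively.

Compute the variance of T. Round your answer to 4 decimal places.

24.8976

E[T] = (-8)(0.06) + (-5)(0.3) + (-4)(0.16) + (4)(0.1) + (5)(0.38) = -0.32
E[T²] = (-8)²(0.06) + (-5)²(0.3) + (-4)²(0.16) + (4)²(0.1) + (5)²(0.38) = 25
Var(T) = E[T²] − (E[T])² = 25 − (-0.32)² = 24.8976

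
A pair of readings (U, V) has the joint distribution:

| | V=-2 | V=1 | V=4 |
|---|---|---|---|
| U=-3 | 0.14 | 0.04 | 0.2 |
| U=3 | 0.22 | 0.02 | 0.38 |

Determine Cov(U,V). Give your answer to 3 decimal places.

E[U] = 0.72,  E[V] = 1.66
E[UV] = 1.62
Cov(U,V) = E[UV] − E[U]E[V] = 1.62 − (0.72)(1.66) = 0.4248

0.425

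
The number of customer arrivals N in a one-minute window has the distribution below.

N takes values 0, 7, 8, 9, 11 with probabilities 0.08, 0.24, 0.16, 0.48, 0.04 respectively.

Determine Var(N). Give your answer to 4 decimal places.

E[N] = (0)(0.08) + (7)(0.24) + (8)(0.16) + (9)(0.48) + (11)(0.04) = 7.72
E[N²] = (0)²(0.08) + (7)²(0.24) + (8)²(0.16) + (9)²(0.48) + (11)²(0.04) = 65.72
Var(N) = E[N²] − (E[N])² = 65.72 − (7.72)² = 6.1216

6.1216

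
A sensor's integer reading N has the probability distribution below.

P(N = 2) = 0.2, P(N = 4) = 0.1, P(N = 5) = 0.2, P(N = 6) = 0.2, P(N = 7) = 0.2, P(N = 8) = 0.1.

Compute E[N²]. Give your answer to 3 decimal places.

E[N²] = (2)²(0.2) + (4)²(0.1) + (5)²(0.2) + (6)²(0.2) + (7)²(0.2) + (8)²(0.1) = 30.8

30.800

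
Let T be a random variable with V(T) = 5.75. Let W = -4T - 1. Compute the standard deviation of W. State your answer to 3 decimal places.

9.592

V(-4T - 1) = (-4)²·5.75 = 92
σ(W) = √92 ≈ 9.592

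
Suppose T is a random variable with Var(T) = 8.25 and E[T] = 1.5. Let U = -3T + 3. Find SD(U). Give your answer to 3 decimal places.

8.617

Var(-3T + 3) = (-3)²·8.25 = 74.25
SD(U) = √74.25 ≈ 8.617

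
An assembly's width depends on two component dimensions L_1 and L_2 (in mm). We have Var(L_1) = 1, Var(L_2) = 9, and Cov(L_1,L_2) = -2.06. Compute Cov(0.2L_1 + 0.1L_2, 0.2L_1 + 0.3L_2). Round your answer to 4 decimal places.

Cov(0.2L_1 + 0.1L_2, 0.2L_1 + 0.3L_2) = (0.2)(0.2)Var(L_1) + (0.1)(0.3)Var(L_2) + [(0.2)(0.3) + (0.1)(0.2)]Cov(L_1,L_2)
= 0.04·1 + 0.03·9 + 0.08·-2.06 = 0.1452

0.1452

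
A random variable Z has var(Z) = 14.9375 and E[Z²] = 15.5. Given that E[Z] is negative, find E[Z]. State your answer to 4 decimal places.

-0.7500

(E[Z])² = E[Z²] − var(Z) = 15.5 − 14.9375 = 0.5625
E[Z] = −√0.5625 = -0.75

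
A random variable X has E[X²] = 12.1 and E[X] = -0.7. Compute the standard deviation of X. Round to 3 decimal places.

3.407

var(X) = 12.1 − (-0.7)² = 11.61
sd(X) = √11.61 ≈ 3.407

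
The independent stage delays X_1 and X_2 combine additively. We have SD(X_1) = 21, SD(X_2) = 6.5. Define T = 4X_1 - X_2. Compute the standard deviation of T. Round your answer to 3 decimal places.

V(X_1) = 441, V(X_2) = 42.25
By independence, V(T) = (4)²V(X_1) + (-1)²V(X_2)
= (4)²·441 + (-1)²·42.25 = 7098.25
SD(T) = √7098.25 ≈ 84.251

84.251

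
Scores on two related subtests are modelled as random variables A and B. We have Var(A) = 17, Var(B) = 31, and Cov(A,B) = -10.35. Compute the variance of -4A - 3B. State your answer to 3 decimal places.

302.600

Var(-4A - 3B) = (-4)²·Var(A) + (-3)²·Var(B) + 2·(-4)·(-3)·Cov(A,B)
= 16·17 + 9·31 + 24·-10.35 = 302.6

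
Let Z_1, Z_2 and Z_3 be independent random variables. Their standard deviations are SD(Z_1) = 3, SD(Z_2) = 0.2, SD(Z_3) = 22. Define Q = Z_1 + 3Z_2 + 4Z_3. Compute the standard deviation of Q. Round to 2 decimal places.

88.05

V(Z_1) = 9, V(Z_2) = 0.04, V(Z_3) = 484
By independence, V(Q) = (1)²V(Z_1) + (3)²V(Z_2) + (4)²V(Z_3)
= (1)²·9 + (3)²·0.04 + (4)²·484 = 7753.36
SD(Q) = √7753.36 ≈ 88.05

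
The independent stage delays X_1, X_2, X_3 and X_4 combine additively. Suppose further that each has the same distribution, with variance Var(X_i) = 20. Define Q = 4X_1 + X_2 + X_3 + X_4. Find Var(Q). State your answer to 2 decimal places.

By independence, Var(Q) = (4)²Var(X_1) + (1)²Var(X_2) + (1)²Var(X_3) + (1)²Var(X_4)
= (4)²·20 + (1)²·20 + (1)²·20 + (1)²·20 = 380

380.00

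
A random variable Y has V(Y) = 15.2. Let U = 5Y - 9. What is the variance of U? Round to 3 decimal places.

V(5Y - 9) = (5)²·V(Y) = 25·15.2 = 380

380.000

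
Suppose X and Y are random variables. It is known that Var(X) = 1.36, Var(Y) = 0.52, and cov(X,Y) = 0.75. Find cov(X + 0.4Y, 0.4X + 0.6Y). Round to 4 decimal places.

cov(X + 0.4Y, 0.4X + 0.6Y) = (1)(0.4)Var(X) + (0.4)(0.6)Var(Y) + [(1)(0.6) + (0.4)(0.4)]cov(X,Y)
= 0.4·1.36 + 0.24·0.52 + 0.76·0.75 = 1.2388

1.2388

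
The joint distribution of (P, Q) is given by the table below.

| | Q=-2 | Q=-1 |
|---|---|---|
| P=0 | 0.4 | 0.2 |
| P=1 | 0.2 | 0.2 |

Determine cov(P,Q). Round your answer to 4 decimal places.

0.0400

E[P] = 0.4,  E[Q] = -1.6
E[PQ] = -0.6
cov(P,Q) = E[PQ] − E[P]E[Q] = -0.6 − (0.4)(-1.6) = 0.04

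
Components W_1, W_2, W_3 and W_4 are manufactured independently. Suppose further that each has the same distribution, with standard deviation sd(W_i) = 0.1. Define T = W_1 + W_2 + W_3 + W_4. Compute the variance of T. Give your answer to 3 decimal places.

var(W_i) = (0.1)² = 0.01
By independence, var(T) = (1)²var(W_1) + (1)²var(W_2) + (1)²var(W_3) + (1)²var(W_4)
= (1)²·0.01 + (1)²·0.01 + (1)²·0.01 + (1)²·0.01 = 0.04

0.040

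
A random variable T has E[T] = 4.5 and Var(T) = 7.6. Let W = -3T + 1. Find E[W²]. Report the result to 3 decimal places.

224.650

E[-3T + 1] = -3·4.5 + 1 = -12.5
Var(-3T + 1) = (-3)²·7.6 = 68.4
E[W²] = Var(W) + (E[W])² = 68.4 + (-12.5)² = 224.65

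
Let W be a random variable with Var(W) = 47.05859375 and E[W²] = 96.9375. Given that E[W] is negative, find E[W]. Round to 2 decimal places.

-7.06

(E[W])² = E[W²] − Var(W) = 96.9375 − 47.05859375 = 49.87890625
E[W] = −√49.87890625 = -7.0625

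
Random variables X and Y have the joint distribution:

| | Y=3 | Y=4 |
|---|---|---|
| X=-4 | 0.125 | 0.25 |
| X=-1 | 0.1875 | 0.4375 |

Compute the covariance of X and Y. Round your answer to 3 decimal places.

0.023

E[X] = -2.125,  E[Y] = 3.6875
E[XY] = -7.8125
cov(X,Y) = E[XY] − E[X]E[Y] = -7.8125 − (-2.125)(3.6875) = 0.0234375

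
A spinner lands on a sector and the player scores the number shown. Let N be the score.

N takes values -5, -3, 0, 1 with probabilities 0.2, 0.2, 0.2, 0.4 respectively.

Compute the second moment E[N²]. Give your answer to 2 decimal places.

7.20

E[N²] = (-5)²(0.2) + (-3)²(0.2) + (0)²(0.2) + (1)²(0.4) = 7.2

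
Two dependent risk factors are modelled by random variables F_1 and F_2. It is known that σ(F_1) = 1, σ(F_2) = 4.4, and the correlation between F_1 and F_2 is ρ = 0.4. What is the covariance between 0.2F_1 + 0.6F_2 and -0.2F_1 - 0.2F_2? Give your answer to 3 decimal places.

var(F_1) = (1)² = 1;  var(F_2) = (4.4)² = 19.36
Cov(F_1,F_2) = ρ·σ(F_1)·σ(F_2) = 0.4·1·4.4 = 1.76
Cov(0.2F_1 + 0.6F_2, -0.2F_1 - 0.2F_2) = (0.2)(-0.2)var(F_1) + (0.6)(-0.2)var(F_2) + [(0.2)(-0.2) + (0.6)(-0.2)]Cov(F_1,F_2)
= -0.04·1 + -0.12·19.36 + -0.16·1.76 = -2.6448

-2.645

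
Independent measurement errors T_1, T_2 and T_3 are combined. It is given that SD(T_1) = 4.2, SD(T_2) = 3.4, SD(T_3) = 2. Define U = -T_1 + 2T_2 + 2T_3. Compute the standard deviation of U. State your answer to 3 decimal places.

8.938

Var(T_1) = 17.64, Var(T_2) = 11.56, Var(T_3) = 4
By independence, Var(U) = (-1)²Var(T_1) + (2)²Var(T_2) + (2)²Var(T_3)
= (-1)²·17.64 + (2)²·11.56 + (2)²·4 = 79.88
SD(U) = √79.88 ≈ 8.938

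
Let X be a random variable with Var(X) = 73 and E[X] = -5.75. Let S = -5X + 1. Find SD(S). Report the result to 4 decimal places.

42.7200

Var(-5X + 1) = (-5)²·73 = 1825
SD(S) = √1825 ≈ 42.7200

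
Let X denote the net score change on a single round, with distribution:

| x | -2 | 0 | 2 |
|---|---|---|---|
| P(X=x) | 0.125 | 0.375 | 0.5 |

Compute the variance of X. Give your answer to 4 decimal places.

1.9375

E[X] = (-2)(0.125) + (0)(0.375) + (2)(0.5) = 0.75
E[X²] = (-2)²(0.125) + (0)²(0.375) + (2)²(0.5) = 2.5
var(X) = E[X²] − (E[X])² = 2.5 − (0.75)² = 1.9375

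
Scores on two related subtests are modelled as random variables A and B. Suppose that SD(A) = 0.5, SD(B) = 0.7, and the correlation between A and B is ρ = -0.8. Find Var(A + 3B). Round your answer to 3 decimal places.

Var(A) = (0.5)² = 0.25;  Var(B) = (0.7)² = 0.49
Cov(A,B) = ρ·SD(A)·SD(B) = -0.8·0.5·0.7 = -0.28
Var(A + 3B) = (1)²·Var(A) + (3)²·Var(B) + 2·(1)·(3)·Cov(A,B)
= 1·0.25 + 9·0.49 + 6·-0.28 = 2.98

2.980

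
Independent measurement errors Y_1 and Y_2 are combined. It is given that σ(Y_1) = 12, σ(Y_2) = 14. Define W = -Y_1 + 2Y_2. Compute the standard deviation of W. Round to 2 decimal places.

Var(Y_1) = 144, Var(Y_2) = 196
By independence, Var(W) = (-1)²Var(Y_1) + (2)²Var(Y_2)
= (-1)²·144 + (2)²·196 = 928
σ(W) = √928 ≈ 30.46

30.46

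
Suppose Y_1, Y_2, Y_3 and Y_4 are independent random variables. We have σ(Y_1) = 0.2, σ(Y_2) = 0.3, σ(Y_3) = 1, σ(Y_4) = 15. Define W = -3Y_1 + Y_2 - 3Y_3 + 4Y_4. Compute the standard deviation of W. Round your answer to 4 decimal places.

60.0787

Var(Y_1) = 0.04, Var(Y_2) = 0.09, Var(Y_3) = 1, Var(Y_4) = 225
By independence, Var(W) = (-3)²Var(Y_1) + (1)²Var(Y_2) + (-3)²Var(Y_3) + (4)²Var(Y_4)
= (-3)²·0.04 + (1)²·0.09 + (-3)²·1 + (4)²·225 = 3609.45
σ(W) = √3609.45 ≈ 60.0787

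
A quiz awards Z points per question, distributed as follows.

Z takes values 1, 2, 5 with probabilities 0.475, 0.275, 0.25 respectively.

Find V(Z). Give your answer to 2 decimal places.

E[Z] = (1)(0.475) + (2)(0.275) + (5)(0.25) = 2.275
E[Z²] = (1)²(0.475) + (2)²(0.275) + (5)²(0.25) = 7.825
V(Z) = E[Z²] − (E[Z])² = 7.825 − (2.275)² = 2.649375

2.65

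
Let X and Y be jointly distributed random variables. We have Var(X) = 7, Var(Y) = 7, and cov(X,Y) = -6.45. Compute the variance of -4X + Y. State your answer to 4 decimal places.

Var(-4X + Y) = (-4)²·Var(X) + (1)²·Var(Y) + 2·(-4)·(1)·cov(X,Y)
= 16·7 + 1·7 + -8·-6.45 = 170.6

170.6000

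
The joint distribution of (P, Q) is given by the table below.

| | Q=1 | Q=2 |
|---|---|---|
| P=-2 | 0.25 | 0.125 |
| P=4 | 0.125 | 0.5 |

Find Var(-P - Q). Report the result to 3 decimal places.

E[P] = 1.75,  E[Q] = 1.625,  E[PQ] = 3.5
Var(P) = 11.5 − (1.75)² = 8.4375;  Var(Q) = 2.875 − (1.625)² = 0.234375
cov(P,Q) = 3.5 − (1.75)(1.625) = 0.65625
Var(-P - Q) = (-1)²·8.4375 + (-1)²·0.234375 + 2·(-1)·(-1)·0.65625 = 9.984375

9.984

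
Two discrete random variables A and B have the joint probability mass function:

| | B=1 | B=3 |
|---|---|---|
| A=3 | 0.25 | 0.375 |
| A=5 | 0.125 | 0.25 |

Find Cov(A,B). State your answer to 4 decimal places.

0.0625

E[A] = 3.75,  E[B] = 2.25
E[AB] = 8.5
Cov(A,B) = E[AB] − E[A]E[B] = 8.5 − (3.75)(2.25) = 0.0625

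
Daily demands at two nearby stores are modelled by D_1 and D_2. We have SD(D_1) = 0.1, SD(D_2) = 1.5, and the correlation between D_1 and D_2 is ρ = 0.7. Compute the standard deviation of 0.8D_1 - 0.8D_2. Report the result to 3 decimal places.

var(D_1) = (0.1)² = 0.01;  var(D_2) = (1.5)² = 2.25
cov(D_1,D_2) = ρ·SD(D_1)·SD(D_2) = 0.7·0.1·1.5 = 0.105
var(0.8D_1 - 0.8D_2) = (0.8)²·var(D_1) + (-0.8)²·var(D_2) + 2·(0.8)·(-0.8)·cov(D_1,D_2)
= 0.64·0.01 + 0.64·2.25 + -1.28·0.105 = 1.312
SD(0.8D_1 - 0.8D_2) = √1.312 ≈ 1.145

1.145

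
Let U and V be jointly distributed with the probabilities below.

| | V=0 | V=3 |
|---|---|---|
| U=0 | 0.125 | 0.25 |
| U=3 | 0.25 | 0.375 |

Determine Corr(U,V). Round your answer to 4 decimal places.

E[U] = 1.875,  E[V] = 1.875
E[UV] = 3.375
cov(U,V) = E[UV] − E[U]E[V] = 3.375 − (1.875)(1.875) = -0.140625
Var(U) = 2.109375,  Var(V) = 2.109375
ρ = -0.140625 / √(2.109375·2.109375) ≈ -0.0667

-0.0667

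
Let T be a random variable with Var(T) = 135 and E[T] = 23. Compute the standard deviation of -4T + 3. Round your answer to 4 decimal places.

Var(-4T + 3) = (-4)²·135 = 2160
sd(-4T + 3) = √2160 ≈ 46.4758

46.4758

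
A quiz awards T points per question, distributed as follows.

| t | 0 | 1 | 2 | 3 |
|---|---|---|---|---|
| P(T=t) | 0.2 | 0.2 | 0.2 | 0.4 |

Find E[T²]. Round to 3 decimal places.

E[T²] = (0)²(0.2) + (1)²(0.2) + (2)²(0.2) + (3)²(0.4) = 4.6

4.600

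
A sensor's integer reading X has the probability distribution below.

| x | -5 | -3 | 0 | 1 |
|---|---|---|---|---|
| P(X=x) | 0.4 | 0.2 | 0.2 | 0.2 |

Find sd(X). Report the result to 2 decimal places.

2.50

E[X] = (-5)(0.4) + (-3)(0.2) + (0)(0.2) + (1)(0.2) = -2.4
E[X²] = (-5)²(0.4) + (-3)²(0.2) + (0)²(0.2) + (1)²(0.2) = 12
Var(X) = E[X²] − (E[X])² = 12 − (-2.4)² = 6.24
sd(X) = √6.24 ≈ 2.50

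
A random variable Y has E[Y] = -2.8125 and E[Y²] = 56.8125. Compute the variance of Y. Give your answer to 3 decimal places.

48.902

var(Y) = 56.8125 − (-2.8125)² = 48.90234375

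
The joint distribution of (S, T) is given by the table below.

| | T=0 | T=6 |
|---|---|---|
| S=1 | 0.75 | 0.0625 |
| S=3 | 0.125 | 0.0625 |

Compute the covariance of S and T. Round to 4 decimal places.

E[S] = 1.375,  E[T] = 0.75
E[ST] = 1.5
Cov(S,T) = E[ST] − E[S]E[T] = 1.5 − (1.375)(0.75) = 0.46875

0.4688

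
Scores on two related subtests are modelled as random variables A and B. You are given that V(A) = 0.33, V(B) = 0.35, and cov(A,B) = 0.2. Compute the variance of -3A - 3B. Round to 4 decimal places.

V(-3A - 3B) = (-3)²·V(A) + (-3)²·V(B) + 2·(-3)·(-3)·cov(A,B)
= 9·0.33 + 9·0.35 + 18·0.2 = 9.72

9.7200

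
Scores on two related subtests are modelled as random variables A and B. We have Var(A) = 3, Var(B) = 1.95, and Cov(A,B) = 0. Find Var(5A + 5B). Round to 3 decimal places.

123.750

Var(5A + 5B) = (5)²·Var(A) + (5)²·Var(B) + 2·(5)·(5)·Cov(A,B)
= 25·3 + 25·1.95 + 50·0 = 123.75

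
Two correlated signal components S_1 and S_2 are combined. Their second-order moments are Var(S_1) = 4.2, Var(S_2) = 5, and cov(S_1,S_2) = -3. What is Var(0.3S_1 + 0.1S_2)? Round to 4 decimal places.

0.2480

Var(0.3S_1 + 0.1S_2) = (0.3)²·Var(S_1) + (0.1)²·Var(S_2) + 2·(0.3)·(0.1)·cov(S_1,S_2)
= 0.09·4.2 + 0.01·5 + 0.06·-3 = 0.248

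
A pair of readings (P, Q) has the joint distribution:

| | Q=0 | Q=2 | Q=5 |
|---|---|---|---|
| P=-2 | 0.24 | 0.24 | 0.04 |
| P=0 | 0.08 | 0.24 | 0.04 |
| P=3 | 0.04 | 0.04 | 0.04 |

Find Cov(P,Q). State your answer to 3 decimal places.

E[P] = -0.68,  E[Q] = 1.64
E[PQ] = -0.52
Cov(P,Q) = E[PQ] − E[P]E[Q] = -0.52 − (-0.68)(1.64) = 0.5952

0.595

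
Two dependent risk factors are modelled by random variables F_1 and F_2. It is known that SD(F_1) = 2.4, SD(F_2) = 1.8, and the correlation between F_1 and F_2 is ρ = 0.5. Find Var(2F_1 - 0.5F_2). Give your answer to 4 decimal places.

19.5300

Var(F_1) = (2.4)² = 5.76;  Var(F_2) = (1.8)² = 3.24
Cov(F_1,F_2) = ρ·SD(F_1)·SD(F_2) = 0.5·2.4·1.8 = 2.16
Var(2F_1 - 0.5F_2) = (2)²·Var(F_1) + (-0.5)²·Var(F_2) + 2·(2)·(-0.5)·Cov(F_1,F_2)
= 4·5.76 + 0.25·3.24 + -2·2.16 = 19.53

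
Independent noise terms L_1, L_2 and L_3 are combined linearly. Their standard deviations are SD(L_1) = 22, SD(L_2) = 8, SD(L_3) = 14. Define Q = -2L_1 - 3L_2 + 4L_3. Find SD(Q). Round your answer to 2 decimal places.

75.15

Var(L_1) = 484, Var(L_2) = 64, Var(L_3) = 196
By independence, Var(Q) = (-2)²Var(L_1) + (-3)²Var(L_2) + (4)²Var(L_3)
= (-2)²·484 + (-3)²·64 + (4)²·196 = 5648
SD(Q) = √5648 ≈ 75.15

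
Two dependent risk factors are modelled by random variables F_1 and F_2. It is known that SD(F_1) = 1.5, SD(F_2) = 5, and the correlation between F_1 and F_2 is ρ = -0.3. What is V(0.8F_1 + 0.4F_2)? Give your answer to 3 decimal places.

4.000

V(F_1) = (1.5)² = 2.25;  V(F_2) = (5)² = 25
cov(F_1,F_2) = ρ·SD(F_1)·SD(F_2) = -0.3·1.5·5 = -2.25
V(0.8F_1 + 0.4F_2) = (0.8)²·V(F_1) + (0.4)²·V(F_2) + 2·(0.8)·(0.4)·cov(F_1,F_2)
= 0.64·2.25 + 0.16·25 + 0.64·-2.25 = 4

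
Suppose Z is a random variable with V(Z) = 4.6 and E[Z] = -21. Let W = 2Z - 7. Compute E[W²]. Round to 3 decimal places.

2419.400

E[2Z - 7] = 2·-21 − 7 = -49
V(2Z - 7) = (2)²·4.6 = 18.4
E[W²] = V(W) + (E[W])² = 18.4 + (-49)² = 2419.4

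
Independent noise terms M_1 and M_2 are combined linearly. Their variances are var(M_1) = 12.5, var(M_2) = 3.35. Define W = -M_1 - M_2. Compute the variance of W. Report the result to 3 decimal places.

15.850

By independence, var(W) = (-1)²var(M_1) + (-1)²var(M_2)
= (-1)²·12.5 + (-1)²·3.35 = 15.85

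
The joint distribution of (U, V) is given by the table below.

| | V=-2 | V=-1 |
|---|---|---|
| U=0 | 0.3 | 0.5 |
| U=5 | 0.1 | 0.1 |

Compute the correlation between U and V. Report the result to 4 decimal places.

E[U] = 1,  E[V] = -1.4
E[UV] = -1.5
Cov(U,V) = E[UV] − E[U]E[V] = -1.5 − (1)(-1.4) = -0.1
Var(U) = 4,  Var(V) = 0.24
ρ = -0.1 / √(4·0.24) ≈ -0.1021

-0.1021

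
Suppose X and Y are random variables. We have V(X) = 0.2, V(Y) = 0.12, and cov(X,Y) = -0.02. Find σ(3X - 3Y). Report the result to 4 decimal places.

V(3X - 3Y) = (3)²·V(X) + (-3)²·V(Y) + 2·(3)·(-3)·cov(X,Y)
= 9·0.2 + 9·0.12 + -18·-0.02 = 3.24
σ(3X - 3Y) = √3.24 ≈ 1.8000

1.8000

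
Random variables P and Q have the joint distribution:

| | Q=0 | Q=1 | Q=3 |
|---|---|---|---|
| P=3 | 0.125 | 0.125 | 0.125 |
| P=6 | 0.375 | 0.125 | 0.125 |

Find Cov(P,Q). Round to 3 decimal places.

E[P] = 4.875,  E[Q] = 1
E[PQ] = 4.5
Cov(P,Q) = E[PQ] − E[P]E[Q] = 4.5 − (4.875)(1) = -0.375

-0.375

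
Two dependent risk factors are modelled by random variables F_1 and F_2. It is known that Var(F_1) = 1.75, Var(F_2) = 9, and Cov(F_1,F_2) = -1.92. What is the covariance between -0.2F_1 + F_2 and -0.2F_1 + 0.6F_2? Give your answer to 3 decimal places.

Cov(-0.2F_1 + F_2, -0.2F_1 + 0.6F_2) = (-0.2)(-0.2)Var(F_1) + (1)(0.6)Var(F_2) + [(-0.2)(0.6) + (1)(-0.2)]Cov(F_1,F_2)
= 0.04·1.75 + 0.6·9 + -0.32·-1.92 = 6.0844

6.084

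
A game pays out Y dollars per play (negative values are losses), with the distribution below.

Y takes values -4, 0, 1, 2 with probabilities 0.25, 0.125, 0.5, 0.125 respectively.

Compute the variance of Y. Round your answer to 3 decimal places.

4.938

E[Y] = (-4)(0.25) + (0)(0.125) + (1)(0.5) + (2)(0.125) = -0.25
E[Y²] = (-4)²(0.25) + (0)²(0.125) + (1)²(0.5) + (2)²(0.125) = 5
Var(Y) = E[Y²] − (E[Y])² = 5 − (-0.25)² = 4.9375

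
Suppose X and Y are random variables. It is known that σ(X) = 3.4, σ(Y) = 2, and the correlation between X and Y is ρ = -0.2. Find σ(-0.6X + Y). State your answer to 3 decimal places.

V(X) = (3.4)² = 11.56;  V(Y) = (2)² = 4
cov(X,Y) = ρ·σ(X)·σ(Y) = -0.2·3.4·2 = -1.36
V(-0.6X + Y) = (-0.6)²·V(X) + (1)²·V(Y) + 2·(-0.6)·(1)·cov(X,Y)
= 0.36·11.56 + 1·4 + -1.2·-1.36 = 9.7936
σ(-0.6X + Y) = √9.7936 ≈ 3.129

3.129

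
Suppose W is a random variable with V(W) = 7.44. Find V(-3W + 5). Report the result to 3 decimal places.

66.960

V(-3W + 5) = (-3)²·V(W) = 9·7.44 = 66.96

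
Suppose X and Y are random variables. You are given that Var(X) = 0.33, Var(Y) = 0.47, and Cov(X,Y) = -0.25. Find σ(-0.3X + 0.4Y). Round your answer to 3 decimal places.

0.406

Var(-0.3X + 0.4Y) = (-0.3)²·Var(X) + (0.4)²·Var(Y) + 2·(-0.3)·(0.4)·Cov(X,Y)
= 0.09·0.33 + 0.16·0.47 + -0.24·-0.25 = 0.1649
σ(-0.3X + 0.4Y) = √0.1649 ≈ 0.406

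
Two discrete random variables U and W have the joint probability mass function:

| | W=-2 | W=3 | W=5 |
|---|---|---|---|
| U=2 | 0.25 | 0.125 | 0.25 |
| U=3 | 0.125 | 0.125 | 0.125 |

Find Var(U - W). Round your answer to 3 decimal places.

9.750

E[U] = 2.375,  E[W] = 1.875,  E[UW] = 4.5
Var(U) = 5.875 − (2.375)² = 0.234375;  Var(W) = 13.125 − (1.875)² = 9.609375
Cov(U,W) = 4.5 − (2.375)(1.875) = 0.046875
Var(U - W) = (1)²·0.234375 + (-1)²·9.609375 + 2·(1)·(-1)·0.046875 = 9.75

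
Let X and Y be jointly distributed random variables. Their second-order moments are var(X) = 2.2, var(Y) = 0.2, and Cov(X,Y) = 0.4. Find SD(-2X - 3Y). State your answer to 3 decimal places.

3.924

var(-2X - 3Y) = (-2)²·var(X) + (-3)²·var(Y) + 2·(-2)·(-3)·Cov(X,Y)
= 4·2.2 + 9·0.2 + 12·0.4 = 15.4
SD(-2X - 3Y) = √15.4 ≈ 3.924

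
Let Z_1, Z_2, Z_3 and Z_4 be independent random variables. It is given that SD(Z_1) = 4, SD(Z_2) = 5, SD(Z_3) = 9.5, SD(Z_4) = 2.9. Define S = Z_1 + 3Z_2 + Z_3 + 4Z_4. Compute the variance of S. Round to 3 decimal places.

Var(Z_1) = 16, Var(Z_2) = 25, Var(Z_3) = 90.25, Var(Z_4) = 8.41
By independence, Var(S) = (1)²Var(Z_1) + (3)²Var(Z_2) + (1)²Var(Z_3) + (4)²Var(Z_4)
= (1)²·16 + (3)²·25 + (1)²·90.25 + (4)²·8.41 = 465.81

465.810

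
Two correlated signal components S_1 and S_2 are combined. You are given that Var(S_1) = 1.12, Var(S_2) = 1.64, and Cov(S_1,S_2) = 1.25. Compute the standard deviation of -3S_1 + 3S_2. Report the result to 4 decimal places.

Var(-3S_1 + 3S_2) = (-3)²·Var(S_1) + (3)²·Var(S_2) + 2·(-3)·(3)·Cov(S_1,S_2)
= 9·1.12 + 9·1.64 + -18·1.25 = 2.34
SD(-3S_1 + 3S_2) = √2.34 ≈ 1.5297

1.5297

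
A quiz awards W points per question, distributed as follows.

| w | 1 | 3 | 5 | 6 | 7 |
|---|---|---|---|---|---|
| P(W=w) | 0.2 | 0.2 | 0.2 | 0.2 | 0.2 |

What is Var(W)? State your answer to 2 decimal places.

4.64

E[W] = (1)(0.2) + (3)(0.2) + (5)(0.2) + (6)(0.2) + (7)(0.2) = 4.4
E[W²] = (1)²(0.2) + (3)²(0.2) + (5)²(0.2) + (6)²(0.2) + (7)²(0.2) = 24
Var(W) = E[W²] − (E[W])² = 24 − (4.4)² = 4.64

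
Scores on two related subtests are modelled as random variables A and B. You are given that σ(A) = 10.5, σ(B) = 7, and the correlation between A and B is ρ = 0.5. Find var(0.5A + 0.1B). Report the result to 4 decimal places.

var(A) = (10.5)² = 110.25;  var(B) = (7)² = 49
Cov(A,B) = ρ·σ(A)·σ(B) = 0.5·10.5·7 = 36.75
var(0.5A + 0.1B) = (0.5)²·var(A) + (0.1)²·var(B) + 2·(0.5)·(0.1)·Cov(A,B)
= 0.25·110.25 + 0.01·49 + 0.1·36.75 = 31.7275

31.7275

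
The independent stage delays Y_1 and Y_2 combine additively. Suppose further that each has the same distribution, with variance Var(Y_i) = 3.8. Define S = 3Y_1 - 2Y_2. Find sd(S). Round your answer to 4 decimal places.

7.0285

By independence, Var(S) = (3)²Var(Y_1) + (-2)²Var(Y_2)
= (3)²·3.8 + (-2)²·3.8 = 49.4
sd(S) = √49.4 ≈ 7.0285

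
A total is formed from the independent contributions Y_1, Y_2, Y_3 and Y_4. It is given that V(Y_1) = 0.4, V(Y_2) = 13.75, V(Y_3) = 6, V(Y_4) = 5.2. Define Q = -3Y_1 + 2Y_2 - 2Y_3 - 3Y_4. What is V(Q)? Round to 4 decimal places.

129.4000

By independence, V(Q) = (-3)²V(Y_1) + (2)²V(Y_2) + (-2)²V(Y_3) + (-3)²V(Y_4)
= (-3)²·0.4 + (2)²·13.75 + (-2)²·6 + (-3)²·5.2 = 129.4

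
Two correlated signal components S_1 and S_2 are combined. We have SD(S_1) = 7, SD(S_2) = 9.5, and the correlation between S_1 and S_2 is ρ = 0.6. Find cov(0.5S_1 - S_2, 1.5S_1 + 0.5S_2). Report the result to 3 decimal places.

-58.250

Var(S_1) = (7)² = 49;  Var(S_2) = (9.5)² = 90.25
cov(S_1,S_2) = ρ·SD(S_1)·SD(S_2) = 0.6·7·9.5 = 39.9
cov(0.5S_1 - S_2, 1.5S_1 + 0.5S_2) = (0.5)(1.5)Var(S_1) + (-1)(0.5)Var(S_2) + [(0.5)(0.5) + (-1)(1.5)]cov(S_1,S_2)
= 0.75·49 + -0.5·90.25 + -1.25·39.9 = -58.25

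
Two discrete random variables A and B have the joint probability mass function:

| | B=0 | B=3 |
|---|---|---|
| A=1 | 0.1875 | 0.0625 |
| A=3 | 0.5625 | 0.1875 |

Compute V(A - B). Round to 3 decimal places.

2.438

E[A] = 2.5,  E[B] = 0.75,  E[AB] = 1.875
V(A) = 7 − (2.5)² = 0.75;  V(B) = 2.25 − (0.75)² = 1.6875
Cov(A,B) = 1.875 − (2.5)(0.75) = 0
V(A - B) = (1)²·0.75 + (-1)²·1.6875 + 2·(1)·(-1)·0 = 2.4375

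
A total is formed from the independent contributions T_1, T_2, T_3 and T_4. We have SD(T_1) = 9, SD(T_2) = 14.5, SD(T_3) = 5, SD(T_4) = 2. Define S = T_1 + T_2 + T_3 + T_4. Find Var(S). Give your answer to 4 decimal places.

320.2500

Var(T_1) = 81, Var(T_2) = 210.25, Var(T_3) = 25, Var(T_4) = 4
By independence, Var(S) = (1)²Var(T_1) + (1)²Var(T_2) + (1)²Var(T_3) + (1)²Var(T_4)
= (1)²·81 + (1)²·210.25 + (1)²·25 + (1)²·4 = 320.25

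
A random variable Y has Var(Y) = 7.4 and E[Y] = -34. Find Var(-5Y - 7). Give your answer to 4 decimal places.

Var(-5Y - 7) = (-5)²·Var(Y) = 25·7.4 = 185

185.0000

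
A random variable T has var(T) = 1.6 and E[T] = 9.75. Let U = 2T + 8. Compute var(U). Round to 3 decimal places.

var(2T + 8) = (2)²·var(T) = 4·1.6 = 6.4

6.400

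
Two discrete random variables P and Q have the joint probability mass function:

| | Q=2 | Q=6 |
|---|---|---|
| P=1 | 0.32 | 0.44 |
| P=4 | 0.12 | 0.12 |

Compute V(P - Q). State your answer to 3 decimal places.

5.930

E[P] = 1.72,  E[Q] = 4.24,  E[PQ] = 7.12
V(P) = 4.6 − (1.72)² = 1.6416;  V(Q) = 21.92 − (4.24)² = 3.9424
cov(P,Q) = 7.12 − (1.72)(4.24) = -0.1728
V(P - Q) = (1)²·1.6416 + (-1)²·3.9424 + 2·(1)·(-1)·-0.1728 = 5.9296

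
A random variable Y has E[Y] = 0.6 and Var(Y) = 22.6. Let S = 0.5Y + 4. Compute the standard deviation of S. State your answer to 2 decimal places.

Var(0.5Y + 4) = (0.5)²·22.6 = 5.65
SD(S) = √5.65 ≈ 2.38

2.38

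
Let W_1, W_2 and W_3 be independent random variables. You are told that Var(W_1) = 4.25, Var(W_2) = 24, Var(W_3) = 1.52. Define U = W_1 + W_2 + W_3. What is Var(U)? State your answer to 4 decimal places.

By independence, Var(U) = (1)²Var(W_1) + (1)²Var(W_2) + (1)²Var(W_3)
= (1)²·4.25 + (1)²·24 + (1)²·1.52 = 29.77

29.7700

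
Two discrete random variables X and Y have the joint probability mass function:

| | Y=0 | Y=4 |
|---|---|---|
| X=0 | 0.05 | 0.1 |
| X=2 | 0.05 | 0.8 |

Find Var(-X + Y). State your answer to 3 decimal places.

E[X] = 1.7,  E[Y] = 3.6,  E[XY] = 6.4
Var(X) = 3.4 − (1.7)² = 0.51;  Var(Y) = 14.4 − (3.6)² = 1.44
Cov(X,Y) = 6.4 − (1.7)(3.6) = 0.28
Var(-X + Y) = (-1)²·0.51 + (1)²·1.44 + 2·(-1)·(1)·0.28 = 1.39

1.390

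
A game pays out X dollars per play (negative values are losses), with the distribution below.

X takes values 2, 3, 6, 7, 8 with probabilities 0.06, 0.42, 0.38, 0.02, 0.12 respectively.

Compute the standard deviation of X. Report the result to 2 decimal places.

E[X] = (2)(0.06) + (3)(0.42) + (6)(0.38) + (7)(0.02) + (8)(0.12) = 4.76
E[X²] = (2)²(0.06) + (3)²(0.42) + (6)²(0.38) + (7)²(0.02) + (8)²(0.12) = 26.36
Var(X) = E[X²] − (E[X])² = 26.36 − (4.76)² = 3.7024
sd(X) = √3.7024 ≈ 1.92

1.92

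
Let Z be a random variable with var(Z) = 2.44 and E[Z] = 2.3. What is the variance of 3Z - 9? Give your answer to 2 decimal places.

var(3Z - 9) = (3)²·var(Z) = 9·2.44 = 21.96

21.96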